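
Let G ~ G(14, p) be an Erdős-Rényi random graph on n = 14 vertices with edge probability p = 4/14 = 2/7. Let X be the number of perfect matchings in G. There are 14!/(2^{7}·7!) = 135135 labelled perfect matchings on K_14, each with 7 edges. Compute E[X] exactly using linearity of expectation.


K_14 has 14!/(2^{7}·7!) = 135135 labelled perfect matchings.
For each such perfect matching H, let X_H = 1 if all 7 edges of H are present in G. Then P[X_H = 1] = p^{7} = (2/7)^{7} = 128/823543.
Summing the indicators: E[X] = Σ_H E[X_H] = 135135 · p^{7} = 135135 · 128/823543 = 2471040/117649.
Numerically: E[X] ≈ 21.0035.

E[X] = 135135 · (2/7)^{7} = 2471040/117649 ≈ 21.0035.


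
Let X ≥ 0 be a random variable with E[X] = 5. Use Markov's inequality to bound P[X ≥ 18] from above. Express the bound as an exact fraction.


μ = E[X] = 5, a = 18.
Markov: P[X ≥ 18] ≤ μ/a = (5)/18 = 5/18.
Numerically: ≈ 0.2778.
(Since a = 18 > μ = 5.0000, the bound 5/18 is < 1 and informative.)

P[X ≥ 18] ≤ 5/18 ≈ 0.2778.


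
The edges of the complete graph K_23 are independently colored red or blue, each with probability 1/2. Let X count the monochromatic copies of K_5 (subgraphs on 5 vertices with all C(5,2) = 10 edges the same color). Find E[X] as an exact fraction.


Let X = Σ_S X_S over the C(23, 5) = 33649 subsets S of size 5, where X_S = 1 if the K_5 on S is monochromatic.
For a fixed S, the K_5 on S has C(5, 2) = 10 edges. P[all 10 edges red] = (1/2)^10, and likewise for blue, so P[monochromatic] = 2·(1/2)^10 = 2^{1 − 10} = 1/512.
By linearity of expectation: E[X] = C(23, 5) · 2^{1 − 10} = 33649 · 1/512 = 33649/512.
Numerically: E[X] ≈ 65.721.

E[X] = C(23,5)·2^(1−C(5,2)) = 33649/512 ≈ 65.721.


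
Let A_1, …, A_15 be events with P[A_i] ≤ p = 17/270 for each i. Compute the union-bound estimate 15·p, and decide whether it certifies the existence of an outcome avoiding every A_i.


Union bound: P[∪_{i=1}^{15} A_i] ≤ Σ_i P[A_i] ≤ 15·p = 15·(17/270) = 17/18.
Numerically: 17/18 ≈ 0.944.
Is 17/18 < 1? YES.
Since P[∪ A_i] ≤ 17/18 < 1, the complement has P[∩ A_i^c] ≥ 1 − 17/18 = 1/18 > 0, so some outcome avoids every A_i.

15·p = 17/18 ≈ 0.944; existence CERTIFIED by the union bound.


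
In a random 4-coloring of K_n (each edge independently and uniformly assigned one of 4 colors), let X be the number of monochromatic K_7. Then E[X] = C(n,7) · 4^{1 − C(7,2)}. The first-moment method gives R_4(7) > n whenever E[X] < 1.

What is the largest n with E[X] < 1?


We need C(n, 7) · 4^{1 − 21} < 1, i.e. C(n, 7) < 4^{21 − 1} = 1099511627776.
Check values of n near the boundary:
  n = 176: C(176, 7) = 919790691600; 919790691600 < 1099511627776? YES
  n = 177: C(177, 7) = 957664425960; 957664425960 < 1099511627776? YES
  n = 178: C(178, 7) = 996867063280; 996867063280 < 1099511627776? YES
  n = 179: C(179, 7) = 1037437234460; 1037437234460 < 1099511627776? YES
  n = 180: C(180, 7) = 1079414463600; 1079414463600 < 1099511627776? YES
  n = 181: C(181, 7) = 1122839183400; 1122839183400 < 1099511627776? NO
The largest n with C(n, 7) < 1099511627776 is n = 180 (where E[X] = 67463403975/68719476736 ≈ 0.9817217). Hence R_4(7) > 180, i.e. R_4(7) ≥ 181.

Largest n = 180; hence R_4(7) > 180.


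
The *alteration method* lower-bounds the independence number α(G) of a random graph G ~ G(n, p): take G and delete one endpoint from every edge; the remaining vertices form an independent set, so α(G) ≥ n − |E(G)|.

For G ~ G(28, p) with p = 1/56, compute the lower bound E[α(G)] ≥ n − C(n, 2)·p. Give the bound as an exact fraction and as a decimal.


E[|E(G)|] = C(28, 2)·p = 378 · (1/56) = 27/4.
E[α(G)] ≥ n − E[|E(G)|] = 28 − 27/4 = 85/4.
Numerically: ≈ 21.25000.
(This is only a lower bound; the true E[α(G)] may be larger.)

E[α(G)] ≥ 85/4 ≈ 21.25000.


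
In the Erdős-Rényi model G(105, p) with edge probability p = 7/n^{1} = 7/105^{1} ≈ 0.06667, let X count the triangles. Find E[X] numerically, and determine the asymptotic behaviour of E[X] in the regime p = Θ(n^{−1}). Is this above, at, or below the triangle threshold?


Number of potential triangles: C(105, 3) = 187460.
Each occurs with probability p³ ≈ (0.06667)³ ≈ 2.962963e-04.
By linearity: E[X] = C(105, 3)·p³ ≈ 187460 · 2.962963e-04 ≈ 55.5437.
Here α = 1, so p = 7/n is exactly at the triangle threshold p ~ 1/n. Asymptotically E[X] → c³/6 = 7³/6 = 343/6 ≈ 57.1667, a bounded constant. In this regime the triangle count is asymptotically Poisson(c³/6).

E[X] ≈ 55.5437; in regime p = Θ(1/n^{1}) E[X] stays bounded (at the triangle threshold p ~ 1/n).


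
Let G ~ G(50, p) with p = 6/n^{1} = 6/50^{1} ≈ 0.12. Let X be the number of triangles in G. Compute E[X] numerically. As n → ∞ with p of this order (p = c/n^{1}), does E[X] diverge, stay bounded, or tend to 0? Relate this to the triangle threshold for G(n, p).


Number of potential triangles: C(50, 3) = 19600.
Each occurs with probability p³ ≈ (0.12)³ ≈ 1.728000e-03.
By linearity: E[X] = C(50, 3)·p³ ≈ 19600 · 1.728000e-03 ≈ 33.8688.
Here α = 1, so p = 6/n is exactly at the triangle threshold p ~ 1/n. Asymptotically E[X] → c³/6 = 6³/6 = 36 ≈ 36.0000, a bounded constant. In this regime the triangle count is asymptotically Poisson(c³/6).

E[X] ≈ 33.8688; in regime p = Θ(1/n^{1}) E[X] stays bounded (at the triangle threshold p ~ 1/n).


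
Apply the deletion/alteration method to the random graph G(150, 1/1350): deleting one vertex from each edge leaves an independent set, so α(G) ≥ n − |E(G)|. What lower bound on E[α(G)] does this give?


E[|E(G)|] = C(150, 2)·p = 11175 · (1/1350) = 149/18.
E[α(G)] ≥ n − E[|E(G)|] = 150 − 149/18 = 2551/18.
Numerically: ≈ 141.722222.
(This is only a lower bound; the true E[α(G)] may be larger.)

E[α(G)] ≥ 2551/18 ≈ 141.722222.


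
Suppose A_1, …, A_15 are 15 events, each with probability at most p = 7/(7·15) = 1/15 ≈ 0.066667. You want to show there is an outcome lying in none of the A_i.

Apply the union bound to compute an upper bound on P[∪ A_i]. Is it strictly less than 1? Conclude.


Union bound: P[∪_{i=1}^{15} A_i] ≤ Σ_i P[A_i] ≤ 15·p = 15·(1/15) = 1.
Numerically: 1 ≈ 1.000000.
Is 1 < 1? NO.
Since the bound 1 is ≥ 1, the union bound is uninformative here; it does NOT by itself certify existence.

15·p = 1 ≈ 1.000000; existence NOT certified by the union bound.


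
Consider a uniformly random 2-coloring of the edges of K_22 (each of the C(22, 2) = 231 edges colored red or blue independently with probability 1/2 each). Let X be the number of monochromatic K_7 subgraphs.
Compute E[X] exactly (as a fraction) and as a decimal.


Let X = Σ_S X_S over the C(22, 7) = 170544 subsets S of size 7, where X_S = 1 if the K_7 on S is monochromatic.
For a fixed S, the K_7 on S has C(7, 2) = 21 edges. P[all 21 edges red] = (1/2)^21, and likewise for blue, so P[monochromatic] = 2·(1/2)^21 = 2^{1 − 21} = 1/1048576.
Summing: E[X] = C(22, 7) · 2^{1 − 21} = 170544 · 1/1048576 = 10659/65536.
Numerically: E[X] ≈ 0.163.

E[X] = C(22,7)·2^(1−C(7,2)) = 10659/65536 ≈ 0.163.


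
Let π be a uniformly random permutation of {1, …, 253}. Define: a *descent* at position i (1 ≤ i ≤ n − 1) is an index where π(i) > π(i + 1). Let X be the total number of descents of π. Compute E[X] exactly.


Write X = Σ X_I over i = 1, …, 252, with X_I the indicator of one descent.
There are 252 indicators.
For each fixed i, the pair (π(i), π(i+1)) is a uniformly random ordered pair of distinct values from {1, …, 253}; by symmetry P[π(i) > π(i+1)] = 1/2.
By linearity: E[X] = 252 · (1/2) = (253 − 1) · (1/2) = 126 ≈ 126.0000.

E[X] = 126 = 126.0000.


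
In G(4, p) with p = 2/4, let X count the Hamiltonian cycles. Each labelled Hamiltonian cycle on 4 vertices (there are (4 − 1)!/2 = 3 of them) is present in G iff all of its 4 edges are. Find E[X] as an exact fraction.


K_4 has (4 − 1)!/2 = 3 labelled Hamiltonian cycles.
For each such Hamiltonian cycle H, let X_H = 1 if all 4 edges of H are present in G. Then P[X_H = 1] = p^{4} = (1/2)^{4} = 1/16.
By linearity: E[X] = Σ_H E[X_H] = 3 · p^{4} = 3 · 1/16 = 3/16.
Numerically: E[X] ≈ 0.1875.

E[X] = 3 · (1/2)^{4} = 3/16 ≈ 0.1875.


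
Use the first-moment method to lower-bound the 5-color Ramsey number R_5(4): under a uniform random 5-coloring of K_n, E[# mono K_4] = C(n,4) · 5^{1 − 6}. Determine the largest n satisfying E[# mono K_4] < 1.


We need C(n, 4) · 5^{1 − 6} < 1, i.e. C(n, 4) < 5^{6 − 1} = 3125.
Check values of n near the boundary:
  n = 14: C(14, 4) = 1001; 1001 < 3125? YES
  n = 15: C(15, 4) = 1365; 1365 < 3125? YES
  n = 16: C(16, 4) = 1820; 1820 < 3125? YES
  n = 17: C(17, 4) = 2380; 2380 < 3125? YES
  n = 18: C(18, 4) = 3060; 3060 < 3125? YES
  n = 19: C(19, 4) = 3876; 3876 < 3125? NO
The largest n with C(n, 4) < 3125 is n = 18 (where E[X] = 612/625 ≈ 0.97920). Hence R_5(4) > 18, i.e. R_5(4) ≥ 19.

Largest n = 18; hence R_5(4) > 18.


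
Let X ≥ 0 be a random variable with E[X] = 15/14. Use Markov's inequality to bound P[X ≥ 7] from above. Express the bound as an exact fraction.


μ = E[X] = 15/14, a = 7.
Markov: P[X ≥ 7] ≤ μ/a = (15/14)/7 = 15/98.
Numerically: ≈ 0.1531.
(Since a = 7 > μ = 1.0714, the bound 15/98 is < 1 and informative.)

P[X ≥ 7] ≤ 15/98 ≈ 0.1531.


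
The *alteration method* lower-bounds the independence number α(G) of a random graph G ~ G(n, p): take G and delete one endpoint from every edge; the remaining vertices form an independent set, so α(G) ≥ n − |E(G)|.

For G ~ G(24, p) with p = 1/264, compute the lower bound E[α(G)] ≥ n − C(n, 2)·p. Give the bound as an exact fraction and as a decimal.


E[|E(G)|] = C(24, 2)·p = 276 · (1/264) = 23/22.
E[α(G)] ≥ n − E[|E(G)|] = 24 − 23/22 = 505/22.
Numerically: ≈ 22.955.
(This is only a lower bound; the true E[α(G)] may be larger.)

E[α(G)] ≥ 505/22 ≈ 22.955.


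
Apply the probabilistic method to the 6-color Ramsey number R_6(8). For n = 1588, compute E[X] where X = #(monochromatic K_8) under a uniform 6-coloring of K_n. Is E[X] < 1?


E[X] = C(1588, 8) · 6^{1 − 28} = 985402800396653769702 · 6^{−27} = 985402800396653769702/1023490369077469249536.
As a reduced fraction: E[X] = 54744600022036320539/56860576059859402752 ≈ 0.9627866.
Is E[X] < 1? YES.
Since E[X] < 1, there exists a 6-coloring of K_{1588} with no monochromatic K_8; hence R_6(8) > 1588.

E[X] = 54744600022036320539/56860576059859402752 ≈ 0.9627866; E[X] < 1, so R_6(8) > 1588.


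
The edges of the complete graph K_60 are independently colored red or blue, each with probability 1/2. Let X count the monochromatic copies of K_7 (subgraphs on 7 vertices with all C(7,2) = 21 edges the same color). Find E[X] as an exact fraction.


Let X = Σ_S X_S over the C(60, 7) = 386206920 subsets S of size 7, where X_S = 1 if the K_7 on S is monochromatic.
For a fixed S, the K_7 on S has C(7, 2) = 21 edges. P[all 21 edges red] = (1/2)^21, and likewise for blue, so P[monochromatic] = 2·(1/2)^21 = 2^{1 − 21} = 1/1048576.
By linearity of expectation: E[X] = C(60, 7) · 2^{1 − 21} = 386206920 · 1/1048576 = 48275865/131072.
Numerically: E[X] ≈ 368.3156.

E[X] = C(60,7)·2^(1−C(7,2)) = 48275865/131072 ≈ 368.3156.


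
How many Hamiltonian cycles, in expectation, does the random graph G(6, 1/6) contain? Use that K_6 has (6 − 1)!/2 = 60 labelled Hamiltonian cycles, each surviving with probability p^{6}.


K_6 has (6 − 1)!/2 = 60 labelled Hamiltonian cycles.
For each such Hamiltonian cycle H, let X_H = 1 if all 6 edges of H are present in G. Then P[X_H = 1] = p^{6} = (1/6)^{6} = 1/46656.
By linearity: E[X] = Σ_H E[X_H] = 60 · p^{6} = 60 · 1/46656 = 5/3888.
Numerically: E[X] ≈ 0.001286.

E[X] = 60 · (1/6)^{6} = 5/3888 ≈ 0.001286.


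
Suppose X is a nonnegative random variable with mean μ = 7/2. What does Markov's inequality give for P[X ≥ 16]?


μ = E[X] = 7/2, a = 16.
Markov: P[X ≥ 16] ≤ μ/a = (7/2)/16 = 7/32.
Numerically: ≈ 0.2188.
(Since a = 16 > μ = 3.5000, the bound 7/32 is < 1 and informative.)

P[X ≥ 16] ≤ 7/32 ≈ 0.2188.


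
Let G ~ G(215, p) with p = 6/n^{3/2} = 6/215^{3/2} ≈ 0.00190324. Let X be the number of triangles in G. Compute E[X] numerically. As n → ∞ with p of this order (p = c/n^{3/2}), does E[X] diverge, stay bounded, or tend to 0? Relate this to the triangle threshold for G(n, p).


Number of potential triangles: C(215, 3) = 1633355.
Each occurs with probability p³ ≈ (0.00190324)³ ≈ 6.89414926e-09.
By linearity: E[X] = C(215, 3)·p³ ≈ 1633355 · 6.89414926e-09 ≈ 0.011261.
Since α = 3/2 > 1, p = c/n^{3/2} = o(1/n) is below the triangle threshold p ~ 1/n. Asymptotically E[X] ~ (c³/6)·n^{3(1−α)} = (6³/6)·n^{-1.5} → 0, so by Markov's inequality G has no triangles w.h.p.

E[X] ≈ 0.011261; in regime p = Θ(1/n^{3/2}) E[X] tends to 0 (below the triangle threshold p ~ 1/n).


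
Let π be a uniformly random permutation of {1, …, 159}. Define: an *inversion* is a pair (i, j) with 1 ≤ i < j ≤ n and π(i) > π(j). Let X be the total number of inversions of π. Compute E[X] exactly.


Write X = Σ X_I over the C(159, 2) = 12561 pairs i < j, with X_I the indicator of one inversion.
There are 12561 indicators.
For each fixed pair i < j, the values π(i) and π(j) are two distinct elements of {1, …, 159} in uniformly random order; by symmetry P[π(i) > π(j)] = 1/2.
By linearity: E[X] = 12561 · (1/2) = C(159, 2) · (1/2) = 12561/2 = 12561/2 ≈ 6280.50000.

E[X] = 12561/2 = 6280.50000.


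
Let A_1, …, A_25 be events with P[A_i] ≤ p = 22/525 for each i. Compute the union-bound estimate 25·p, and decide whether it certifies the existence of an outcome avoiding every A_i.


Union bound: P[∪_{i=1}^{25} A_i] ≤ Σ_i P[A_i] ≤ 25·p = 25·(22/525) = 22/21.
Numerically: 22/21 ≈ 1.047619.
Is 22/21 < 1? NO.
Since the bound 22/21 is ≥ 1, the union bound is uninformative here; it does NOT by itself certify existence.

25·p = 22/21 ≈ 1.047619; existence NOT certified by the union bound.


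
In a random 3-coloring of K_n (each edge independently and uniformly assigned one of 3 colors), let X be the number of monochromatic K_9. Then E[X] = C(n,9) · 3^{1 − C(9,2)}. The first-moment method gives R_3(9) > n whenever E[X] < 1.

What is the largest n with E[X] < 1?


We need C(n, 9) · 3^{1 − 36} < 1, i.e. C(n, 9) < 3^{36 − 1} = 50031545098999707.
Check values of n near the boundary:
  n = 300: C(300, 9) = 48052241692154700; 48052241692154700 < 50031545098999707? YES
  n = 301: C(301, 9) = 49533303936090975; 49533303936090975 < 50031545098999707? YES
  n = 302: C(302, 9) = 51054804739588650; 51054804739588650 < 50031545098999707? NO
  n = 303: C(303, 9) = 52617706925494425; 52617706925494425 < 50031545098999707? NO
  n = 304: C(304, 9) = 54222992899492560; 54222992899492560 < 50031545098999707? NO
The largest n with C(n, 9) < 50031545098999707 is n = 301 (where E[X] = 16511101312030325/16677181699666569 ≈ 0.9900). Hence R_3(9) > 301, i.e. R_3(9) ≥ 302.

Largest n = 301; hence R_3(9) > 301.


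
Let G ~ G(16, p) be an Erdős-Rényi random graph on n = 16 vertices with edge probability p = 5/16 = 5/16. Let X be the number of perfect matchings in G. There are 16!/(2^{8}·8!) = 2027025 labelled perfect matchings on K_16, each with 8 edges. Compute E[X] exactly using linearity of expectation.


K_16 has 16!/(2^{8}·8!) = 2027025 labelled perfect matchings.
For each such perfect matching H, let X_H = 1 if all 8 edges of H are present in G. Then P[X_H = 1] = p^{8} = (5/16)^{8} = 390625/4294967296.
By linearity of expectation: E[X] = Σ_H E[X_H] = 2027025 · p^{8} = 2027025 · 390625/4294967296 = 791806640625/4294967296.
Numerically: E[X] ≈ 184.

E[X] = 2027025 · (5/16)^{8} = 791806640625/4294967296 ≈ 184.


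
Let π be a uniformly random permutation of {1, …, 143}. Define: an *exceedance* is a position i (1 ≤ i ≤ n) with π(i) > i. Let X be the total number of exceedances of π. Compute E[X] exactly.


Write X = Σ_{i=1}^{143} X_i, where X_i = 1_{π(i) > i}.
For each fixed i, π(i) is uniform over {1, …, 143} (marginal of a uniform permutation), so P[π(i) > i] = (n − i)/n. Summing: Σ_{i=1}^{143} (n − i)/n = (0 + 1 + … + 142)/143 = 143(143 − 1)/(2·143) = (143 − 1)/2.
Hence E[X] = Σ_{i=1}^{143} (143 − i)/143 = 71 ≈ 71.0000.

E[X] = 71 = 71.0000.


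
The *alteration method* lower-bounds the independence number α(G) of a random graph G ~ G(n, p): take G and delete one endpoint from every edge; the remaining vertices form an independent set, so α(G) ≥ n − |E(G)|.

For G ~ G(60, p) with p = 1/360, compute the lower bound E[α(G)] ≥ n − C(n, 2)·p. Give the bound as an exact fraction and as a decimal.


E[|E(G)|] = C(60, 2)·p = 1770 · (1/360) = 59/12.
E[α(G)] ≥ n − E[|E(G)|] = 60 − 59/12 = 661/12.
Numerically: ≈ 55.083.
(This is only a lower bound; the true E[α(G)] may be larger.)

E[α(G)] ≥ 661/12 ≈ 55.083.


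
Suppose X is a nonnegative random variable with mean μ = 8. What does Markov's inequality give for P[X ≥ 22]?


μ = E[X] = 8, a = 22.
Markov: P[X ≥ 22] ≤ μ/a = (8)/22 = 4/11.
Numerically: ≈ 0.363636.
(Since a = 22 > μ = 8.000000, the bound 4/11 is < 1 and informative.)

P[X ≥ 22] ≤ 4/11 ≈ 0.363636.


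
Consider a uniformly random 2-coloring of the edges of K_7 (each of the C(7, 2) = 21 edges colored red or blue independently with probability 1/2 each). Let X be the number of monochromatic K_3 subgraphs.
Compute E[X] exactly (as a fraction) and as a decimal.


Let X = Σ_S X_S over the C(7, 3) = 35 subsets S of size 3, where X_S = 1 if the K_3 on S is monochromatic.
For a fixed S, the K_3 on S has C(3, 2) = 3 edges. P[all 3 edges red] = (1/2)^3, and likewise for blue, so P[monochromatic] = 2·(1/2)^3 = 2^{1 − 3} = 1/4.
Summing: E[X] = C(7, 3) · 2^{1 − 3} = 35 · 1/4 = 35/4.
Numerically: E[X] ≈ 8.7500.

E[X] = C(7,3)·2^(1−C(3,2)) = 35/4 ≈ 8.7500.


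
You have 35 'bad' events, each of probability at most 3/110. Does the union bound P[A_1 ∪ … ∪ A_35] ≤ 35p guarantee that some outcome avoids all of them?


Union bound: P[∪_{i=1}^{35} A_i] ≤ Σ_i P[A_i] ≤ 35·p = 35·(3/110) = 21/22.
Numerically: 21/22 ≈ 0.954545.
Is 21/22 < 1? YES.
Since P[∪ A_i] ≤ 21/22 < 1, the complement has P[∩ A_i^c] ≥ 1 − 21/22 = 1/22 > 0, so some outcome avoids every A_i.

35·p = 21/22 ≈ 0.954545; existence CERTIFIED by the union bound.


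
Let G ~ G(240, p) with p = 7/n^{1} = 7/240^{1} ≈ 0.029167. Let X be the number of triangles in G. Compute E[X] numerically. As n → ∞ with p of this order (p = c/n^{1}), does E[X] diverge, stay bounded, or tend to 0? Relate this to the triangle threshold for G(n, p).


Number of potential triangles: C(240, 3) = 2275280.
Each occurs with probability p³ ≈ (0.029167)³ ≈ 2.4811921e-05.
By linearity: E[X] = C(240, 3)·p³ ≈ 2275280 · 2.4811921e-05 ≈ 56.45407.
Here α = 1, so p = 7/n is exactly at the triangle threshold p ~ 1/n. Asymptotically E[X] → c³/6 = 7³/6 = 343/6 ≈ 57.16667, a bounded constant. In this regime the triangle count is asymptotically Poisson(c³/6).

E[X] ≈ 56.45407; in regime p = Θ(1/n^{1}) E[X] stays bounded (at the triangle threshold p ~ 1/n).


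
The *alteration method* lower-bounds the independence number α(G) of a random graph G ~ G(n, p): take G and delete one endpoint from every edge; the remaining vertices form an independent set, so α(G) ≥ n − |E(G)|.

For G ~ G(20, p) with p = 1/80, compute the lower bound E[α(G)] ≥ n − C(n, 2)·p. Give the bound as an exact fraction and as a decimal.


E[|E(G)|] = C(20, 2)·p = 190 · (1/80) = 19/8.
E[α(G)] ≥ n − E[|E(G)|] = 20 − 19/8 = 141/8.
Numerically: ≈ 17.62500.
(This is only a lower bound; the true E[α(G)] may be larger.)

E[α(G)] ≥ 141/8 ≈ 17.62500.


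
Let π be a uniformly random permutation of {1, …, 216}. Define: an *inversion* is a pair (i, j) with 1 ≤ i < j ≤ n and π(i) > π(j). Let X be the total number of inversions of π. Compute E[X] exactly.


Write X = Σ X_I over the C(216, 2) = 23220 pairs i < j, with X_I the indicator of one inversion.
There are 23220 indicators.
For each fixed pair i < j, the values π(i) and π(j) are two distinct elements of {1, …, 216} in uniformly random order; by symmetry P[π(i) > π(j)] = 1/2.
By linearity: E[X] = 23220 · (1/2) = C(216, 2) · (1/2) = 23220/2 = 11610 ≈ 11610.000000.

E[X] = 11610 = 11610.000000.


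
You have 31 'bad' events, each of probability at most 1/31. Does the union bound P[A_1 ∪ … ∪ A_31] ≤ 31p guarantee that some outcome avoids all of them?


Union bound: P[∪_{i=1}^{31} A_i] ≤ Σ_i P[A_i] ≤ 31·p = 31·(1/31) = 1.
Numerically: 1 ≈ 1.000000.
Is 1 < 1? NO.
Since the bound 1 is ≥ 1, the union bound is uninformative here; it does NOT by itself certify existence.

31·p = 1 ≈ 1.000000; existence NOT certified by the union bound.


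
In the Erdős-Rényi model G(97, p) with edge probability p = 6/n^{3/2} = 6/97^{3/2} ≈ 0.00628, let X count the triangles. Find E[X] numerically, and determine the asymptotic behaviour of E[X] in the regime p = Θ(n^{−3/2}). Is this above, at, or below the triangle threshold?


Number of potential triangles: C(97, 3) = 147440.
Each occurs with probability p³ ≈ (0.00628)³ ≈ 2.477313e-07.
By linearity: E[X] = C(97, 3)·p³ ≈ 147440 · 2.477313e-07 ≈ 0.0365.
Since α = 3/2 > 1, p = c/n^{3/2} = o(1/n) is below the triangle threshold p ~ 1/n. Asymptotically E[X] ~ (c³/6)·n^{3(1−α)} = (6³/6)·n^{-1.5} → 0, so by Markov's inequality G has no triangles w.h.p.

E[X] ≈ 0.0365; in regime p = Θ(1/n^{3/2}) E[X] tends to 0 (below the triangle threshold p ~ 1/n).


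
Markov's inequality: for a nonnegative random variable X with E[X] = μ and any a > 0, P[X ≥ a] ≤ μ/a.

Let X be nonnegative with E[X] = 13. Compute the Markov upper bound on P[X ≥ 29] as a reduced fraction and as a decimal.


μ = E[X] = 13, a = 29.
Markov: P[X ≥ 29] ≤ μ/a = (13)/29 = 13/29.
Numerically: ≈ 0.44828.
(Since a = 29 > μ = 13.00000, the bound 13/29 is < 1 and informative.)

P[X ≥ 29] ≤ 13/29 ≈ 0.44828.


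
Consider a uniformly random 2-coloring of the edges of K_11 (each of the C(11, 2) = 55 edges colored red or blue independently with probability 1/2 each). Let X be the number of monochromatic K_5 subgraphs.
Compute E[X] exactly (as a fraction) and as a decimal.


Let X = Σ_S X_S over the C(11, 5) = 462 subsets S of size 5, where X_S = 1 if the K_5 on S is monochromatic.
For a fixed S, the K_5 on S has C(5, 2) = 10 edges. P[all 10 edges red] = (1/2)^10, and likewise for blue, so P[monochromatic] = 2·(1/2)^10 = 2^{1 − 10} = 1/512.
By linearity of expectation: E[X] = C(11, 5) · 2^{1 − 10} = 462 · 1/512 = 231/256.
Numerically: E[X] ≈ 0.902.

E[X] = C(11,5)·2^(1−C(5,2)) = 231/256 ≈ 0.902.


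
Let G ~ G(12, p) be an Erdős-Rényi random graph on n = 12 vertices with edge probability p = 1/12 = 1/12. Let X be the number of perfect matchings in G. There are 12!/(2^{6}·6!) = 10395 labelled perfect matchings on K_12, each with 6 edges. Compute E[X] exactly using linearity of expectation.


K_12 has 12!/(2^{6}·6!) = 10395 labelled perfect matchings.
For each such perfect matching H, let X_H = 1 if all 6 edges of H are present in G. Then P[X_H = 1] = p^{6} = (1/12)^{6} = 1/2985984.
Summing the indicators: E[X] = Σ_H E[X_H] = 10395 · p^{6} = 10395 · 1/2985984 = 385/110592.
Numerically: E[X] ≈ 0.003481.

E[X] = 10395 · (1/12)^{6} = 385/110592 ≈ 0.003481.


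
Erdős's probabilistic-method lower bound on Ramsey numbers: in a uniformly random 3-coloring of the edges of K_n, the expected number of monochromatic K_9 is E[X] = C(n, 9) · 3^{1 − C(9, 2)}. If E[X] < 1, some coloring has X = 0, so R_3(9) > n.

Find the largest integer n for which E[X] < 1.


We need C(n, 9) · 3^{1 − 36} < 1, i.e. C(n, 9) < 3^{36 − 1} = 50031545098999707.
Check values of n near the boundary:
  n = 295: C(295, 9) = 41221140106119260; 41221140106119260 < 50031545098999707? YES
  n = 296: C(296, 9) = 42513789098994080; 42513789098994080 < 50031545098999707? YES
  n = 297: C(297, 9) = 43842345008337645; 43842345008337645 < 50031545098999707? YES
  n = 298: C(298, 9) = 45207677551849890; 45207677551849890 < 50031545098999707? YES
  n = 299: C(299, 9) = 46610674441390059; 46610674441390059 < 50031545098999707? YES
  n = 300: C(300, 9) = 48052241692154700; 48052241692154700 < 50031545098999707? YES
  n = 301: C(301, 9) = 49533303936090975; 49533303936090975 < 50031545098999707? YES
  n = 302: C(302, 9) = 51054804739588650; 51054804739588650 < 50031545098999707? NO
  n = 303: C(303, 9) = 52617706925494425; 52617706925494425 < 50031545098999707? NO
The largest n with C(n, 9) < 50031545098999707 is n = 301 (where E[X] = 16511101312030325/16677181699666569 ≈ 0.9900415). Hence R_3(9) > 301, i.e. R_3(9) ≥ 302.

Largest n = 301; hence R_3(9) > 301.


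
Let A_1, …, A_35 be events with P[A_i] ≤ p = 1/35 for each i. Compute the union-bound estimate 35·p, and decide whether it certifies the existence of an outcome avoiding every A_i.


Union bound: P[∪_{i=1}^{35} A_i] ≤ Σ_i P[A_i] ≤ 35·p = 35·(1/35) = 1.
Numerically: 1 ≈ 1.000.
Is 1 < 1? NO.
Since the bound 1 is ≥ 1, the union bound is uninformative here; it does NOT by itself certify existence.

35·p = 1 ≈ 1.000; existence NOT certified by the union bound.


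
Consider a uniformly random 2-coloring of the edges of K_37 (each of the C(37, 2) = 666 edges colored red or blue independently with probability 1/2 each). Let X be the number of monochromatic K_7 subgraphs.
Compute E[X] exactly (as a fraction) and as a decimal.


Let X = Σ_S X_S over the C(37, 7) = 10295472 subsets S of size 7, where X_S = 1 if the K_7 on S is monochromatic.
For a fixed S, the K_7 on S has C(7, 2) = 21 edges. P[all 21 edges red] = (1/2)^21, and likewise for blue, so P[monochromatic] = 2·(1/2)^21 = 2^{1 − 21} = 1/1048576.
By linearity of expectation: E[X] = C(37, 7) · 2^{1 − 21} = 10295472 · 1/1048576 = 643467/65536.
Numerically: E[X] ≈ 9.818527.

E[X] = C(37,7)·2^(1−C(7,2)) = 643467/65536 ≈ 9.818527.


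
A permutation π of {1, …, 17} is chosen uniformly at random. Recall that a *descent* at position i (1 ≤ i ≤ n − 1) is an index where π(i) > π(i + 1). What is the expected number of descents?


Write X = Σ X_I over i = 1, …, 16, with X_I the indicator of one descent.
There are 16 indicators.
For each fixed i, the pair (π(i), π(i+1)) is a uniformly random ordered pair of distinct values from {1, …, 17}; by symmetry P[π(i) > π(i+1)] = 1/2.
By linearity: E[X] = 16 · (1/2) = (17 − 1) · (1/2) = 8 ≈ 8.000000.

E[X] = 8 = 8.000000.


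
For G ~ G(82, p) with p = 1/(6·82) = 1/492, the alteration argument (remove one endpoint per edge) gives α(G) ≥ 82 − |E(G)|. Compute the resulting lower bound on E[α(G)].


E[|E(G)|] = C(82, 2)·p = 3321 · (1/492) = 27/4.
E[α(G)] ≥ n − E[|E(G)|] = 82 − 27/4 = 301/4.
Numerically: ≈ 75.2500.
(This is only a lower bound; the true E[α(G)] may be larger.)

E[α(G)] ≥ 301/4 ≈ 75.2500.


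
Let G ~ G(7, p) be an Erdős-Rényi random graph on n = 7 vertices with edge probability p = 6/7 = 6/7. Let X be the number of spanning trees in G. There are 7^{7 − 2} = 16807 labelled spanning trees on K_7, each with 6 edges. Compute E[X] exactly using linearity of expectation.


K_7 has 7^{7 − 2} = 16807 labelled spanning trees.
For each such spanning tree H, let X_H = 1 if all 6 edges of H are present in G. Then P[X_H = 1] = p^{6} = (6/7)^{6} = 46656/117649.
By linearity: E[X] = Σ_H E[X_H] = 16807 · p^{6} = 16807 · 46656/117649 = 46656/7.
Numerically: E[X] ≈ 6665.

E[X] = 16807 · (6/7)^{6} = 46656/7 ≈ 6665.


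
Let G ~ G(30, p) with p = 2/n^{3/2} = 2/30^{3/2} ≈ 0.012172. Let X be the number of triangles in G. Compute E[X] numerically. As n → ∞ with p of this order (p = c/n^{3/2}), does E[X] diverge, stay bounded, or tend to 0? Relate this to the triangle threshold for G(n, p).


Number of potential triangles: C(30, 3) = 4060.
Each occurs with probability p³ ≈ (0.012172)³ ≈ 1.8032018e-06.
By linearity: E[X] = C(30, 3)·p³ ≈ 4060 · 1.8032018e-06 ≈ 0.00732.
Since α = 3/2 > 1, p = c/n^{3/2} = o(1/n) is below the triangle threshold p ~ 1/n. Asymptotically E[X] ~ (c³/6)·n^{3(1−α)} = (2³/6)·n^{-1.5} → 0, so by Markov's inequality G has no triangles w.h.p.

E[X] ≈ 0.00732; in regime p = Θ(1/n^{3/2}) E[X] tends to 0 (below the triangle threshold p ~ 1/n).


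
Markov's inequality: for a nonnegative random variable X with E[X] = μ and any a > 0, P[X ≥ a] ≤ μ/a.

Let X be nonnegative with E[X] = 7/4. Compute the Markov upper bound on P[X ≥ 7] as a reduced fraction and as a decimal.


μ = E[X] = 7/4, a = 7.
Markov: P[X ≥ 7] ≤ μ/a = (7/4)/7 = 1/4.
Numerically: ≈ 0.250000.
(Since a = 7 > μ = 1.750000, the bound 1/4 is < 1 and informative.)

P[X ≥ 7] ≤ 1/4 ≈ 0.250000.


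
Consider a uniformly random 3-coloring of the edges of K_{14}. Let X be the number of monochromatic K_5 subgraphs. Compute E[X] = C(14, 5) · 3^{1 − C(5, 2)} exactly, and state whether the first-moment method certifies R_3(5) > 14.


E[X] = C(14, 5) · 3^{1 − 10} = 2002 · 3^{−9} = 2002/19683.
As a reduced fraction: E[X] = 2002/19683 ≈ 0.101712.
Is E[X] < 1? YES.
Since E[X] < 1, there exists a 3-coloring of K_{14} with no monochromatic K_5; hence R_3(5) > 14.

E[X] = 2002/19683 ≈ 0.101712; E[X] < 1, so R_3(5) > 14.


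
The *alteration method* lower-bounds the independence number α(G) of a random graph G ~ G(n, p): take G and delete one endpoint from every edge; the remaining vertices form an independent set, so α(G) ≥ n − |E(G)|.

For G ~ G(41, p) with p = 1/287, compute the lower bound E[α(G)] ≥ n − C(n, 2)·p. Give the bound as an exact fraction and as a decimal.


E[|E(G)|] = C(41, 2)·p = 820 · (1/287) = 20/7.
E[α(G)] ≥ n − E[|E(G)|] = 41 − 20/7 = 267/7.
Numerically: ≈ 38.143.
(This is only a lower bound; the true E[α(G)] may be larger.)

E[α(G)] ≥ 267/7 ≈ 38.143.


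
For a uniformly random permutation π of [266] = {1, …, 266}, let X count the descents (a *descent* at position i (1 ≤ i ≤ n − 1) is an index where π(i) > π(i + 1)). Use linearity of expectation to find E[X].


Write X = Σ X_I over i = 1, …, 265, with X_I the indicator of one descent.
There are 265 indicators.
For each fixed i, the pair (π(i), π(i+1)) is a uniformly random ordered pair of distinct values from {1, …, 266}; by symmetry P[π(i) > π(i+1)] = 1/2.
By linearity: E[X] = 265 · (1/2) = (266 − 1) · (1/2) = 265/2 ≈ 132.500000.

E[X] = 265/2 = 132.500000.


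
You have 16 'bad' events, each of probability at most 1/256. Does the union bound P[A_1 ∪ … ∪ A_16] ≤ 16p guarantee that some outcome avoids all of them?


Union bound: P[∪_{i=1}^{16} A_i] ≤ Σ_i P[A_i] ≤ 16·p = 16·(1/256) = 1/16.
Numerically: 1/16 ≈ 0.062.
Is 1/16 < 1? YES.
Since P[∪ A_i] ≤ 1/16 < 1, the complement has P[∩ A_i^c] ≥ 1 − 1/16 = 15/16 > 0, so some outcome avoids every A_i.

16·p = 1/16 ≈ 0.062; existence CERTIFIED by the union bound.


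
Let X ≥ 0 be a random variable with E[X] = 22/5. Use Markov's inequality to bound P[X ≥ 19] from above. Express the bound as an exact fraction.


μ = E[X] = 22/5, a = 19.
Markov: P[X ≥ 19] ≤ μ/a = (22/5)/19 = 22/95.
Numerically: ≈ 0.2316.
(Since a = 19 > μ = 4.4000, the bound 22/95 is < 1 and informative.)

P[X ≥ 19] ≤ 22/95 ≈ 0.2316.


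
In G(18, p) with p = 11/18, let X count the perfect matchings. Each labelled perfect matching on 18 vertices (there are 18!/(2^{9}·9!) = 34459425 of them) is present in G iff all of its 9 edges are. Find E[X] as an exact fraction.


K_18 has 18!/(2^{9}·9!) = 34459425 labelled perfect matchings.
For each such perfect matching H, let X_H = 1 if all 9 edges of H are present in G. Then P[X_H = 1] = p^{9} = (11/18)^{9} = 2357947691/198359290368.
Summing the indicators: E[X] = Σ_H E[X_H] = 34459425 · p^{9} = 34459425 · 2357947691/198359290368 = 1003129896443675/2448880128.
Numerically: E[X] ≈ 409628.

E[X] = 34459425 · (11/18)^{9} = 1003129896443675/2448880128 ≈ 409628.


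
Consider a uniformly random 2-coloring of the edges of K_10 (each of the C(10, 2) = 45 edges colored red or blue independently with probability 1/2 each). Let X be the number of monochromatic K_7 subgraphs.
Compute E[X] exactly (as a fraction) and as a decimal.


Let X = Σ_S X_S over the C(10, 7) = 120 subsets S of size 7, where X_S = 1 if the K_7 on S is monochromatic.
For a fixed S, the K_7 on S has C(7, 2) = 21 edges. P[all 21 edges red] = (1/2)^21, and likewise for blue, so P[monochromatic] = 2·(1/2)^21 = 2^{1 − 21} = 1/1048576.
Summing: E[X] = C(10, 7) · 2^{1 − 21} = 120 · 1/1048576 = 15/131072.
Numerically: E[X] ≈ 0.0001.

E[X] = C(10,7)·2^(1−C(7,2)) = 15/131072 ≈ 0.0001.


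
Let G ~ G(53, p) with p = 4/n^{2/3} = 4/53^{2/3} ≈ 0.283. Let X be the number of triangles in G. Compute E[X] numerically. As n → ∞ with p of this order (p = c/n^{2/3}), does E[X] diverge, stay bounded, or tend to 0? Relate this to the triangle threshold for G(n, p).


Number of potential triangles: C(53, 3) = 23426.
Each occurs with probability p³ ≈ (0.283)³ ≈ 2.27839e-02.
By linearity: E[X] = C(53, 3)·p³ ≈ 23426 · 2.27839e-02 ≈ 533.736.
Since α = 2/3 < 1, p = c/n^{2/3} ≫ 1/n is above the triangle threshold p ~ 1/n. Asymptotically E[X] ~ (c³/6)·n^{3(1−α)} = (4³/6)·n^{1} → ∞; triangles are abundant w.h.p.

E[X] ≈ 533.736; in regime p = Θ(1/n^{2/3}) E[X] diverges (above the triangle threshold p ~ 1/n).


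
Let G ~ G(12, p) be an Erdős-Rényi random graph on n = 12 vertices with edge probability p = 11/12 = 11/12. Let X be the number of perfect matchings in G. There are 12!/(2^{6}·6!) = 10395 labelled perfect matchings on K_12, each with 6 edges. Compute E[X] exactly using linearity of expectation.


K_12 has 12!/(2^{6}·6!) = 10395 labelled perfect matchings.
For each such perfect matching H, let X_H = 1 if all 6 edges of H are present in G. Then P[X_H = 1] = p^{6} = (11/12)^{6} = 1771561/2985984.
By linearity of expectation: E[X] = Σ_H E[X_H] = 10395 · p^{6} = 10395 · 1771561/2985984 = 682050985/110592.
Numerically: E[X] ≈ 6167.

E[X] = 10395 · (11/12)^{6} = 682050985/110592 ≈ 6167.


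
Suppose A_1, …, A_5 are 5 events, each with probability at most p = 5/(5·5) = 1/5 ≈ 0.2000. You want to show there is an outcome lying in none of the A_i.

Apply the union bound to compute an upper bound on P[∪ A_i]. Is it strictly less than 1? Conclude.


Union bound: P[∪_{i=1}^{5} A_i] ≤ Σ_i P[A_i] ≤ 5·p = 5·(1/5) = 1.
Numerically: 1 ≈ 1.0000.
Is 1 < 1? NO.
Since the bound 1 is ≥ 1, the union bound is uninformative here; it does NOT by itself certify existence.

5·p = 1 ≈ 1.0000; existence NOT certified by the union bound.


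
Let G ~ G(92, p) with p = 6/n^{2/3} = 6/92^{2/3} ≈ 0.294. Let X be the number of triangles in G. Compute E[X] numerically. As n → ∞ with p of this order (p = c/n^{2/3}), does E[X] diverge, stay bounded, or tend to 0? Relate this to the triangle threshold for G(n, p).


Number of potential triangles: C(92, 3) = 125580.
Each occurs with probability p³ ≈ (0.294)³ ≈ 2.55198e-02.
By linearity: E[X] = C(92, 3)·p³ ≈ 125580 · 2.55198e-02 ≈ 3204.783.
Since α = 2/3 < 1, p = c/n^{2/3} ≫ 1/n is above the triangle threshold p ~ 1/n. Asymptotically E[X] ~ (c³/6)·n^{3(1−α)} = (6³/6)·n^{1} → ∞; triangles are abundant w.h.p.

E[X] ≈ 3204.783; in regime p = Θ(1/n^{2/3}) E[X] diverges (above the triangle threshold p ~ 1/n).


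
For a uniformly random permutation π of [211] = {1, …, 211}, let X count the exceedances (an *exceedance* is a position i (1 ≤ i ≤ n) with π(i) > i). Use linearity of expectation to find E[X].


Write X = Σ_{i=1}^{211} X_i, where X_i = 1_{π(i) > i}.
For each fixed i, π(i) is uniform over {1, …, 211} (marginal of a uniform permutation), so P[π(i) > i] = (n − i)/n. Summing: Σ_{i=1}^{211} (n − i)/n = (0 + 1 + … + 210)/211 = 211(211 − 1)/(2·211) = (211 − 1)/2.
Hence E[X] = Σ_{i=1}^{211} (211 − i)/211 = 105 ≈ 105.000.

E[X] = 105 = 105.000.


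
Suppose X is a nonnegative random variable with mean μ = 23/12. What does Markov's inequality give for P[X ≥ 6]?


μ = E[X] = 23/12, a = 6.
Markov: P[X ≥ 6] ≤ μ/a = (23/12)/6 = 23/72.
Numerically: ≈ 0.31944.
(Since a = 6 > μ = 1.91667, the bound 23/72 is < 1 and informative.)

P[X ≥ 6] ≤ 23/72 ≈ 0.31944.


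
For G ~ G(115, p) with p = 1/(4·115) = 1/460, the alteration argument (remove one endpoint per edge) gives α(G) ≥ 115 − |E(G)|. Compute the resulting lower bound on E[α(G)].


E[|E(G)|] = C(115, 2)·p = 6555 · (1/460) = 57/4.
E[α(G)] ≥ n − E[|E(G)|] = 115 − 57/4 = 403/4.
Numerically: ≈ 100.7500.
(This is only a lower bound; the true E[α(G)] may be larger.)

E[α(G)] ≥ 403/4 ≈ 100.7500.


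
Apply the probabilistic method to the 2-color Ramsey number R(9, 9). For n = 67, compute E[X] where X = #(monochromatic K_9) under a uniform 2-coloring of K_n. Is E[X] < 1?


E[X] = C(67, 9) · 2^{1 − 36} = 42757703560 · 2^{−35} = 42757703560/34359738368.
As a reduced fraction: E[X] = 5344712945/4294967296 ≈ 1.244413.
Is E[X] < 1? NO.
Since E[X] ≥ 1, the first-moment bound is inconclusive at n = 67; it does NOT by itself certify R(9, 9) > 67.

E[X] = 5344712945/4294967296 ≈ 1.244413; E[X] ≥ 1; first-moment method inconclusive here.


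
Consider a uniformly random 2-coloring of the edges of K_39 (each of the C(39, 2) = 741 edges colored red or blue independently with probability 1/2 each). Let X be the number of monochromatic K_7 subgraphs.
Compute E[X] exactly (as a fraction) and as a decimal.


Let X = Σ_S X_S over the C(39, 7) = 15380937 subsets S of size 7, where X_S = 1 if the K_7 on S is monochromatic.
For a fixed S, the K_7 on S has C(7, 2) = 21 edges. P[all 21 edges red] = (1/2)^21, and likewise for blue, so P[monochromatic] = 2·(1/2)^21 = 2^{1 − 21} = 1/1048576.
By linearity of expectation: E[X] = C(39, 7) · 2^{1 − 21} = 15380937 · 1/1048576 = 15380937/1048576.
Numerically: E[X] ≈ 14.668405.

E[X] = C(39,7)·2^(1−C(7,2)) = 15380937/1048576 ≈ 14.668405.


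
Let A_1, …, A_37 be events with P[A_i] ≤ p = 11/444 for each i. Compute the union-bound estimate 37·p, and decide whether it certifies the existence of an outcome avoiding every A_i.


Union bound: P[∪_{i=1}^{37} A_i] ≤ Σ_i P[A_i] ≤ 37·p = 37·(11/444) = 11/12.
Numerically: 11/12 ≈ 0.91667.
Is 11/12 < 1? YES.
Since P[∪ A_i] ≤ 11/12 < 1, the complement has P[∩ A_i^c] ≥ 1 − 11/12 = 1/12 > 0, so some outcome avoids every A_i.

37·p = 11/12 ≈ 0.91667; existence CERTIFIED by the union bound.


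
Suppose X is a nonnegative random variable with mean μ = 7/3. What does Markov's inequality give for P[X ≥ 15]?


μ = E[X] = 7/3, a = 15.
Markov: P[X ≥ 15] ≤ μ/a = (7/3)/15 = 7/45.
Numerically: ≈ 0.156.
(Since a = 15 > μ = 2.333, the bound 7/45 is < 1 and informative.)

P[X ≥ 15] ≤ 7/45 ≈ 0.156.


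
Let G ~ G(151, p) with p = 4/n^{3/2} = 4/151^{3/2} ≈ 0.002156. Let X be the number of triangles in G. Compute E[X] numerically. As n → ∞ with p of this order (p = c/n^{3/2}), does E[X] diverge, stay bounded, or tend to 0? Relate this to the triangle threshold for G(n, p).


Number of potential triangles: C(151, 3) = 562475.
Each occurs with probability p³ ≈ (0.002156)³ ≈ 1.001806e-08.
By linearity: E[X] = C(151, 3)·p³ ≈ 562475 · 1.001806e-08 ≈ 0.0056.
Since α = 3/2 > 1, p = c/n^{3/2} = o(1/n) is below the triangle threshold p ~ 1/n. Asymptotically E[X] ~ (c³/6)·n^{3(1−α)} = (4³/6)·n^{-1.5} → 0, so by Markov's inequality G has no triangles w.h.p.

E[X] ≈ 0.0056; in regime p = Θ(1/n^{3/2}) E[X] tends to 0 (below the triangle threshold p ~ 1/n).
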